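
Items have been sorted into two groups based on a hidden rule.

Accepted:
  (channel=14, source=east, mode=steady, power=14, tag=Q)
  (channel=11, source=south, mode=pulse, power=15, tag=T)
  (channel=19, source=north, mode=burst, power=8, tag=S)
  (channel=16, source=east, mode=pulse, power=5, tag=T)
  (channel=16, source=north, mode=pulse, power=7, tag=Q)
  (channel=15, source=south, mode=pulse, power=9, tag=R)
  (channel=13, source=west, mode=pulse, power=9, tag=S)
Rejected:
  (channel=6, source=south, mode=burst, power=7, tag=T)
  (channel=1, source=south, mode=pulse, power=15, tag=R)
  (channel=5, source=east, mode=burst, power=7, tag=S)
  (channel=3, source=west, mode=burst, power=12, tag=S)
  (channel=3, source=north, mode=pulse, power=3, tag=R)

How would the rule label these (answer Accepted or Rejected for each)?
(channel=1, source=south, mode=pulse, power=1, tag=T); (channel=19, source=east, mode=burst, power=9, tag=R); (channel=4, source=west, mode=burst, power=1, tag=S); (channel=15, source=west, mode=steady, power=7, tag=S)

Rejected, Accepted, Rejected, Accepted

A rule that fits every label: channel ≥ 11 — true of each 'Accepted' example, false of each 'Rejected' one.
(channel=1, source=south, mode=pulse, power=1, tag=T): channel = 1 — fails the rule, so Rejected. (channel=19, source=east, mode=burst, power=9, tag=R): channel = 19 — matches, so Accepted. (channel=4, source=west, mode=burst, power=1, tag=S): channel = 4 — fails the rule, so Rejected. (channel=15, source=west, mode=steady, power=7, tag=S): channel = 15 — matches, so Accepted.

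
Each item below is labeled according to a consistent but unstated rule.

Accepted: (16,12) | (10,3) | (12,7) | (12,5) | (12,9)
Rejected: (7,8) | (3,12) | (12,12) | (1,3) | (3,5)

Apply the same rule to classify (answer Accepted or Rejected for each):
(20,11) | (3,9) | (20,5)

Every 'Accepted' example satisfies: first > second. None of the 'Rejected' examples do.

Accepted, Rejected, Accepted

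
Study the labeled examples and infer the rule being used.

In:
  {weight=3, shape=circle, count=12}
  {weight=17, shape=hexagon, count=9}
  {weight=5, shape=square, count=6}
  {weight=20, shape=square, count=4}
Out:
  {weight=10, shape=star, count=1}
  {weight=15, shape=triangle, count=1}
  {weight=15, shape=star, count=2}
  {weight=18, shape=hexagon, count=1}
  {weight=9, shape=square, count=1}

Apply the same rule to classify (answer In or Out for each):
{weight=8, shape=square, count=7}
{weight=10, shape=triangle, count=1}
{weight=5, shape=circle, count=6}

The distinguishing property — count ≥ 4 — holds for all the 'In' cases and none of the 'Out' cases.
{weight=8, shape=square, count=7}: count = 7 — matches, so In. {weight=10, shape=triangle, count=1}: count = 1 — lacks this property, so Out. {weight=5, shape=circle, count=6}: count = 6 — matches, so In.

In, Out, In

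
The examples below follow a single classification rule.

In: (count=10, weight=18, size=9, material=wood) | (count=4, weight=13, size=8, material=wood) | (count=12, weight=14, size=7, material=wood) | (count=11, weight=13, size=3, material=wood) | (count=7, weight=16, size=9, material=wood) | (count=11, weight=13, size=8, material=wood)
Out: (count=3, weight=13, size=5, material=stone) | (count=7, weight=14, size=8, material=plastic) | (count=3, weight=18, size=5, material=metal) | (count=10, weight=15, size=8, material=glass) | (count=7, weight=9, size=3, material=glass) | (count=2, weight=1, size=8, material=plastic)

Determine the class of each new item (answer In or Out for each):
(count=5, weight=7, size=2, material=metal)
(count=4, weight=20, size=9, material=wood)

Out, In

Looking at the examples, the only property every 'In' case has and every 'Out' case lacks is: material is wood.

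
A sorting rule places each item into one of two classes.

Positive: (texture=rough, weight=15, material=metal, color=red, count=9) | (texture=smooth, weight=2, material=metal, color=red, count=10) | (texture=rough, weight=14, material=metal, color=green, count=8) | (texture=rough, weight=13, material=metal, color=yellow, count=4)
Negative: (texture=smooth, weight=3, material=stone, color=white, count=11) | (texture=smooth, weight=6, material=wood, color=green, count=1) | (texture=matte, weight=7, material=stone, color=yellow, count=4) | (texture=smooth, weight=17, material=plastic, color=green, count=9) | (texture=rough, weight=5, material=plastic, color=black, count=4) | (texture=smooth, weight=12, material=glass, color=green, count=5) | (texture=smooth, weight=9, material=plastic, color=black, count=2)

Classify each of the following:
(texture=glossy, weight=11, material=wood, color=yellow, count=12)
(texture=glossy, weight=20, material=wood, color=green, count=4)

Comparing the two groups points to one rule — material is metal.
(texture=glossy, weight=11, material=wood, color=yellow, count=12): material is wood, does not pass → Negative.
(texture=glossy, weight=20, material=wood, color=green, count=4): material is wood, does not pass → Negative.

Negative, Negative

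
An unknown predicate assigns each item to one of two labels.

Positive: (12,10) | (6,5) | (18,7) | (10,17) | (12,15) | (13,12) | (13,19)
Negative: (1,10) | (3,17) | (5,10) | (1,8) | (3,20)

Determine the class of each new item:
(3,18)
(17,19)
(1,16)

Negative, Positive, Negative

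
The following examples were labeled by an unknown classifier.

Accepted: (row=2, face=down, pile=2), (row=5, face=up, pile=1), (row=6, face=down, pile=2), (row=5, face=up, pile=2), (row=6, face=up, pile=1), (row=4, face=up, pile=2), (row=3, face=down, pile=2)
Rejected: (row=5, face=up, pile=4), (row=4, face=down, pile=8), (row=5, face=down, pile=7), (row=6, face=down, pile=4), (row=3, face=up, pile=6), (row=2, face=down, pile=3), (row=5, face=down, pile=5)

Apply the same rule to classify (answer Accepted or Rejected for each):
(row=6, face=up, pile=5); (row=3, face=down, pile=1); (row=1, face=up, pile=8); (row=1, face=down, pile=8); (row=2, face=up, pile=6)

Rejected, Accepted, Rejected, Rejected, Rejected

Every 'Accepted' example satisfies: pile ≤ 2. None of the 'Rejected' examples do.
(row=6, face=up, pile=5): pile = 5, fails the rule → Rejected. (row=3, face=down, pile=1): pile = 1, passes → Accepted. (row=1, face=up, pile=8): pile = 8, fails the rule → Rejected. (row=1, face=down, pile=8): pile = 8, fails the rule → Rejected. (row=2, face=up, pile=6): pile = 6, fails the rule → Rejected.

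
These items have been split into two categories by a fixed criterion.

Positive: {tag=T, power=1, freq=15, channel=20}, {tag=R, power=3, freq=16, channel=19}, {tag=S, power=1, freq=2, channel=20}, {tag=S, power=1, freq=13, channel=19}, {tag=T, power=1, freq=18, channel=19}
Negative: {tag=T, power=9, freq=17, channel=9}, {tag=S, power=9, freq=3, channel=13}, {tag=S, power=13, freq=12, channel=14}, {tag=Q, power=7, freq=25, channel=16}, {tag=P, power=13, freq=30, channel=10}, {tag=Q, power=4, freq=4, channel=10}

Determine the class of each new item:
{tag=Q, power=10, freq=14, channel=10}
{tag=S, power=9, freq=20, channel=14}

Negative, Negative

One predicate separates the groups cleanly: power ≤ 3.
{tag=Q, power=10, freq=14, channel=10} — power = 10, hence Negative. {tag=S, power=9, freq=20, channel=14} — power = 9, hence Negative.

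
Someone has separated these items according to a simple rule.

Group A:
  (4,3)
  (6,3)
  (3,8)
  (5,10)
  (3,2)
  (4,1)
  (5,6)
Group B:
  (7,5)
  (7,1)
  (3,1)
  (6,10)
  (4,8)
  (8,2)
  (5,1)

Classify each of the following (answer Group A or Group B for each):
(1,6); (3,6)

Comparing the two groups points to one rule — sum is odd.
(1,6) → 1+6 = 7 → Group A. (3,6) → 3+6 = 9 → Group A.

Group A, Group A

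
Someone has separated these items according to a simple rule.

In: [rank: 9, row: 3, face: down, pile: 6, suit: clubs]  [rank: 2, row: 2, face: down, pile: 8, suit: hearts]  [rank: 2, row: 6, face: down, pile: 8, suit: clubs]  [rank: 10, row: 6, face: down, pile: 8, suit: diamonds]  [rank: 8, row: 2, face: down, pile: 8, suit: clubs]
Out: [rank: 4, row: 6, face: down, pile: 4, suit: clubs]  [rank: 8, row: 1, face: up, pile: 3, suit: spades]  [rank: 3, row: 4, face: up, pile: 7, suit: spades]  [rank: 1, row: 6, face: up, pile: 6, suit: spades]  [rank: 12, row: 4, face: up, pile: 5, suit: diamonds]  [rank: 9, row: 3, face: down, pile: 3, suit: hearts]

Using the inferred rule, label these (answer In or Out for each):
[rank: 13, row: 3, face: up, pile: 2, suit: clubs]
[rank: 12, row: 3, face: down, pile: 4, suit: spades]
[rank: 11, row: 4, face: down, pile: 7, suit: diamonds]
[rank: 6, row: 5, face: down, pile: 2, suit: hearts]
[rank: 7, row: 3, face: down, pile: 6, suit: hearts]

Out, Out, In, Out, In

One predicate separates the groups cleanly: face is down AND pile ≥ 5.
[rank: 13, row: 3, face: up, pile: 2, suit: clubs]: Out (face is up, pile = 2).
[rank: 12, row: 3, face: down, pile: 4, suit: spades]: Out (face is down, pile = 4).
[rank: 11, row: 4, face: down, pile: 7, suit: diamonds]: In (face is down, pile = 7).
[rank: 6, row: 5, face: down, pile: 2, suit: hearts]: Out (face is down, pile = 2).
[rank: 7, row: 3, face: down, pile: 6, suit: hearts]: In (face is down, pile = 6).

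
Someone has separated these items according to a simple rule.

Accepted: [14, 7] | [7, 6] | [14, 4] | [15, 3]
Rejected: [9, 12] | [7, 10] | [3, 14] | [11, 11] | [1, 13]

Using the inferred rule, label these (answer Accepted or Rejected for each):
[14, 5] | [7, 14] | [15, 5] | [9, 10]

Accepted, Rejected, Accepted, Rejected

A rule that fits every label: first > second — true of each 'Accepted' example, false of each 'Rejected' one.
[14, 5] → 14 > 5 → Accepted.
[7, 14] → 7 < 14 → Rejected.
[15, 5] → 15 > 5 → Accepted.
[9, 10] → 9 < 10 → Rejected.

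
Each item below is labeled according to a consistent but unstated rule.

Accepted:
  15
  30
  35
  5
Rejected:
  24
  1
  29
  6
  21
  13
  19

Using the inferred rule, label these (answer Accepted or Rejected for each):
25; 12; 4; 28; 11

'Accepted' ⟺ multiple of 5.
Accepted: 25, since 25 = 5·5. Rejected: 12, since 12 = 5·2 + 2. Rejected: 4, since 4 = 5·0 + 4. Rejected: 28, since 28 = 5·5 + 3. Rejected: 11, since 11 = 5·2 + 1.

Accepted, Rejected, Rejected, Rejected, Rejected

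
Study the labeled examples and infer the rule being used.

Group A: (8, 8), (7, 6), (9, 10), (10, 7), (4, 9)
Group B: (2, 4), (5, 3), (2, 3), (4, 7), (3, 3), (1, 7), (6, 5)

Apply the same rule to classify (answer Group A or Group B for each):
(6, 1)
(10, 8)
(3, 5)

The simplest hypothesis consistent with all the labels is: sum ≥ 13.
(6, 1): 6+1 = 7, does not pass → Group B. (10, 8): 10+8 = 18, matches → Group A. (3, 5): 3+5 = 8, does not pass → Group B.

Group B, Group A, Group B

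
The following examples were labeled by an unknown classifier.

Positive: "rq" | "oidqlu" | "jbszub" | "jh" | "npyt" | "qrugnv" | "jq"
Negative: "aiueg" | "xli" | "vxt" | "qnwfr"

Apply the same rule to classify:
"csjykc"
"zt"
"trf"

The rule appears to be: even length.

Positive, Positive, Negative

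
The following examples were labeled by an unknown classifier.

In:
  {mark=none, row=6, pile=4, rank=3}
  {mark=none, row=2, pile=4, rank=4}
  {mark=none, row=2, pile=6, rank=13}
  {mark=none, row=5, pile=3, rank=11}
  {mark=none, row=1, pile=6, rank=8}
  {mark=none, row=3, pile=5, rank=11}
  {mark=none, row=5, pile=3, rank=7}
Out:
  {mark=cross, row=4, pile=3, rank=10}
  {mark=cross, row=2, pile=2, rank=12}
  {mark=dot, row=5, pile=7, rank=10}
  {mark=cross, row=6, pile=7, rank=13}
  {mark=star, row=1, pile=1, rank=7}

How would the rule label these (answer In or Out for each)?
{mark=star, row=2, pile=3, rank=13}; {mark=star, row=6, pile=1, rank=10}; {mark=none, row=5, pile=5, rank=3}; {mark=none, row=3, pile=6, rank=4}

Looking at the examples, the only property every 'In' case has and every 'Out' case lacks is: mark is none.

Out, Out, In, In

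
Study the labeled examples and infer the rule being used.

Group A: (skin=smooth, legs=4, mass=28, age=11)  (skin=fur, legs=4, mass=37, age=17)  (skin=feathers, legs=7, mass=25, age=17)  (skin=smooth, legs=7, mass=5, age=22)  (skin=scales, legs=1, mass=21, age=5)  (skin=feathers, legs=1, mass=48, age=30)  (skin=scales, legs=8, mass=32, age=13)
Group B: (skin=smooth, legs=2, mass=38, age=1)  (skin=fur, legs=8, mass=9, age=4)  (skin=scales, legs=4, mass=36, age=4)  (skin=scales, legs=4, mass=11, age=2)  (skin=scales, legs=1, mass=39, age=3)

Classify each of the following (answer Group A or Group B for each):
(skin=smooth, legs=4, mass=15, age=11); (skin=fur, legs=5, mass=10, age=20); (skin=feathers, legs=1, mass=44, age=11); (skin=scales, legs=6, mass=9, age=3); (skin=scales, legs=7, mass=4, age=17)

Rule: age ≥ 5. This holds for each 'Group A' example and fails for each 'Group B' one.
(skin=smooth, legs=4, mass=15, age=11): age = 11, has this property → Group A. (skin=fur, legs=5, mass=10, age=20): age = 20, has this property → Group A. (skin=feathers, legs=1, mass=44, age=11): age = 11, has this property → Group A. (skin=scales, legs=6, mass=9, age=3): age = 3, doesn't match → Group B. (skin=scales, legs=7, mass=4, age=17): age = 17, has this property → Group A.

Group A, Group A, Group A, Group B, Group A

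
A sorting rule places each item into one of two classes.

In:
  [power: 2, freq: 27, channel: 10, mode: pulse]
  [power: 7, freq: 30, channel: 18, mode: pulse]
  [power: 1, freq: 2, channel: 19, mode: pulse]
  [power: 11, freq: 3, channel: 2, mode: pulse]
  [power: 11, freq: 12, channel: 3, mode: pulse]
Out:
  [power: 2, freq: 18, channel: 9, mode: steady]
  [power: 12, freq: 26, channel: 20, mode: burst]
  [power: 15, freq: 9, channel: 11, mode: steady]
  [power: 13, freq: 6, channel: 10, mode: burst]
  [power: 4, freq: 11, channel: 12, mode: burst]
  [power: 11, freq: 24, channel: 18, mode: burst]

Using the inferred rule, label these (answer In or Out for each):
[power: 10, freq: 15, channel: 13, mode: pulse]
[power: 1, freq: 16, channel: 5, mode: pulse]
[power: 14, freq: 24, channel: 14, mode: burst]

In, In, Out

The pattern is that an item is 'In' exactly when: mode is pulse.
[power: 10, freq: 15, channel: 13, mode: pulse] → mode is pulse → In.
[power: 1, freq: 16, channel: 5, mode: pulse] → mode is pulse → In.
[power: 14, freq: 24, channel: 14, mode: burst] → mode is burst → Out.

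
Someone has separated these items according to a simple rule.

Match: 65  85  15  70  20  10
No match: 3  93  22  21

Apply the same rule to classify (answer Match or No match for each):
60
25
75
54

A rule that fits every label: multiple of 5 — true of each 'Match' example, false of each 'No match' one.
60 → 60 = 5·12 → Match.
25 → 25 = 5·5 → Match.
75 → 75 = 5·15 → Match.
54 → 54 = 5·10 + 4 → No match.

Match, Match, Match, No match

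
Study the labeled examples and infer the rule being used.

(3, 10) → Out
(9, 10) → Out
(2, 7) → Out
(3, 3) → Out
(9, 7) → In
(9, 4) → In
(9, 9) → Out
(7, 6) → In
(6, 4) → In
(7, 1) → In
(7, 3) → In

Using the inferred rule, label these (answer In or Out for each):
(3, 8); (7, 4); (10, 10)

Out, In, Out

The pattern is that an item is 'In' exactly when: first > second.
(3, 8): Out (3 < 8).
(7, 4): In (7 > 4).
(10, 10): Out (10 = 10).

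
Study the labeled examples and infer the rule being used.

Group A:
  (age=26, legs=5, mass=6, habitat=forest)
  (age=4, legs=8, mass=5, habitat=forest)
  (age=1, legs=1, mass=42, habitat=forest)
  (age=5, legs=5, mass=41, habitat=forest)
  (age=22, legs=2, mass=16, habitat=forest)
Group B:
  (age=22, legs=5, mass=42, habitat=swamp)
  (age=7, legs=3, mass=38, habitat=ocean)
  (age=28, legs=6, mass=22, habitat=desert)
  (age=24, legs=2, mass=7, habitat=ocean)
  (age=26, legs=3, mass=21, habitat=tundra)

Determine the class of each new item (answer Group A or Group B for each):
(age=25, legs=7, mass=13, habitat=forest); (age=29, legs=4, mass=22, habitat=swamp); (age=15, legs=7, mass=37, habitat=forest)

Checking candidate rules against both groups, what survives is: habitat is forest.

Group A, Group B, Group A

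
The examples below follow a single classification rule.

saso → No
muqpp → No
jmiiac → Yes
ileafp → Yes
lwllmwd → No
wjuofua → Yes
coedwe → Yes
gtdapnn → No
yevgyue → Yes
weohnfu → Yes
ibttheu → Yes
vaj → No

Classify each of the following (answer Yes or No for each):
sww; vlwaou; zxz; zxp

No, Yes, No, No

Rule: has ≥ 3 vowels. This holds for each 'Yes' example and fails for each 'No' one.
sww — 0 vowels, hence No.
vlwaou — 3 vowels, hence Yes.
zxz — 0 vowels, hence No.
zxp — 0 vowels, hence No.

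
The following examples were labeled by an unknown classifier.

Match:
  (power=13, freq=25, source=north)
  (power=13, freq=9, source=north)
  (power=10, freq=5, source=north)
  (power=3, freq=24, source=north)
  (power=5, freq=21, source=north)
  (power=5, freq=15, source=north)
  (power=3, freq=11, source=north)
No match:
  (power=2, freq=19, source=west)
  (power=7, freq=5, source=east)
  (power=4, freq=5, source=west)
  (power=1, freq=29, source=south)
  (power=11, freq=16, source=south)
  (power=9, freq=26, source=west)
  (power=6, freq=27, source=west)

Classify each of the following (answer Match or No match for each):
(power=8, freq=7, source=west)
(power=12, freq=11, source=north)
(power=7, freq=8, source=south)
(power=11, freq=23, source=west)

No match, Match, No match, No match

Rule: source is north. This holds for each 'Match' example and fails for each 'No match' one.
(power=8, freq=7, source=west): No match (source is west).
(power=12, freq=11, source=north): Match (source is north).
(power=7, freq=8, source=south): No match (source is south).
(power=11, freq=23, source=west): No match (source is west).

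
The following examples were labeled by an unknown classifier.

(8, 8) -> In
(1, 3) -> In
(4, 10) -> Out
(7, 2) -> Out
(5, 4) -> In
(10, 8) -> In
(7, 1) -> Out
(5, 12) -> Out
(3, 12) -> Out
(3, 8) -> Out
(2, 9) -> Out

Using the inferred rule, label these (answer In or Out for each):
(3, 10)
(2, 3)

Out, In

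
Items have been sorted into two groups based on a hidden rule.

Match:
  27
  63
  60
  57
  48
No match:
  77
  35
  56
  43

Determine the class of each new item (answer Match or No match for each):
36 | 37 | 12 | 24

Looking at the examples, the only property every 'Match' case has and every 'No match' case lacks is: multiple of 3.
36: Match (36 = 3·12). 37: No match (37 = 3·12 + 1). 12: Match (12 = 3·4). 24: Match (24 = 3·8).

Match, No match, Match, Match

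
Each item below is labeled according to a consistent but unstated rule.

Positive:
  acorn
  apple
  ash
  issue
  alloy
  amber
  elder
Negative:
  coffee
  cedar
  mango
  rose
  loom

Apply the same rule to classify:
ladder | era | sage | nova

The common property of the 'Positive' items is: starts with a vowel. No 'Negative' item has it.
Negative: ladder, since starts with 'l'.
Positive: era, since starts with 'e'.
Negative: sage, since starts with 's'.
Negative: nova, since starts with 'n'.

Negative, Positive, Negative, Negative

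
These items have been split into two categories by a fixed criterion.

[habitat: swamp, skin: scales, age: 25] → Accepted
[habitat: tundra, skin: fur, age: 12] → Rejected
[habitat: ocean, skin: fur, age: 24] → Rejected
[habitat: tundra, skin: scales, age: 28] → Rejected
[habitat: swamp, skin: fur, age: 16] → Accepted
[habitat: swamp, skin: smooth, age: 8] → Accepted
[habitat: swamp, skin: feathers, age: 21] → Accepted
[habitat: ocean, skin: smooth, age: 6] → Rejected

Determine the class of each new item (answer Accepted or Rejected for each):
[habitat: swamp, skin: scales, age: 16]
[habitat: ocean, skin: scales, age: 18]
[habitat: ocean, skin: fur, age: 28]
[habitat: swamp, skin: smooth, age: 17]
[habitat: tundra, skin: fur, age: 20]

Rule: habitat is swamp. This holds for each 'Accepted' example and fails for each 'Rejected' one.
[habitat: swamp, skin: scales, age: 16]: habitat is swamp — has this property, so Accepted. [habitat: ocean, skin: scales, age: 18]: habitat is ocean — lacks this property, so Rejected. [habitat: ocean, skin: fur, age: 28]: habitat is ocean — lacks this property, so Rejected. [habitat: swamp, skin: smooth, age: 17]: habitat is swamp — has this property, so Accepted. [habitat: tundra, skin: fur, age: 20]: habitat is tundra — lacks this property, so Rejected.

Accepted, Rejected, Rejected, Accepted, Rejected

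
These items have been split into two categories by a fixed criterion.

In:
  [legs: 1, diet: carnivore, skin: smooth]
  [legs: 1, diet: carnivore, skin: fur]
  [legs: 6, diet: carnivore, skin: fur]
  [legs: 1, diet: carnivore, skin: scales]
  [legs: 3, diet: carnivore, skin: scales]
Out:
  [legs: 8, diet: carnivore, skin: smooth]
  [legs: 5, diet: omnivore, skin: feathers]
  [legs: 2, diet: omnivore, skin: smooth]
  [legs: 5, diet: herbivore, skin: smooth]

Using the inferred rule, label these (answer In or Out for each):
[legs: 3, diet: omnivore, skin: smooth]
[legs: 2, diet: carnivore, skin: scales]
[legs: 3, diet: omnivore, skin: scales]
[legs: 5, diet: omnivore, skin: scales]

Out, In, Out, Out

The distinguishing property — diet is carnivore AND legs ≤ 6 — holds for all the 'In' cases and none of the 'Out' cases.
Out: [legs: 3, diet: omnivore, skin: smooth], since diet is omnivore, legs = 3.
In: [legs: 2, diet: carnivore, skin: scales], since diet is carnivore, legs = 2.
Out: [legs: 3, diet: omnivore, skin: scales], since diet is omnivore, legs = 3.
Out: [legs: 5, diet: omnivore, skin: scales], since diet is omnivore, legs = 5.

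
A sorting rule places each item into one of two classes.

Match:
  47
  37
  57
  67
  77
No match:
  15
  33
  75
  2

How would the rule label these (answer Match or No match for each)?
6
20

Rule: ends in digit 7. This holds for each 'Match' example and fails for each 'No match' one.
6 → last digit 6 → No match. 20 → last digit 0 → No match.

No match, No match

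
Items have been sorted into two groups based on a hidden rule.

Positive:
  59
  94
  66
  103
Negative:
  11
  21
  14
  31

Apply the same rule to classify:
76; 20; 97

Positive, Negative, Positive

'Positive' ⟺ at least 59.
76: 76 ≥ 59 — qualifies, so Positive.
20: 20 < 59 — lacks this property, so Negative.
97: 97 ≥ 59 — qualifies, so Positive.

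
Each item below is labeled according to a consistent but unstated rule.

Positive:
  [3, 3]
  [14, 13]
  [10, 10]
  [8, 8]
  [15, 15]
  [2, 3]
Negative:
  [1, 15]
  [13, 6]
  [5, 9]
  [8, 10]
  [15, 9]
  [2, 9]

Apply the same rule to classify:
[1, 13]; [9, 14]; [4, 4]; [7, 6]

Negative, Negative, Positive, Positive

The rule appears to be: |first − second| ≤ 1.
[1, 13]: |1−13| = 12 — doesn't match, so Negative. [9, 14]: |9−14| = 5 — doesn't match, so Negative. [4, 4]: |4−4| = 0 — checks out, so Positive. [7, 6]: |7−6| = 1 — checks out, so Positive.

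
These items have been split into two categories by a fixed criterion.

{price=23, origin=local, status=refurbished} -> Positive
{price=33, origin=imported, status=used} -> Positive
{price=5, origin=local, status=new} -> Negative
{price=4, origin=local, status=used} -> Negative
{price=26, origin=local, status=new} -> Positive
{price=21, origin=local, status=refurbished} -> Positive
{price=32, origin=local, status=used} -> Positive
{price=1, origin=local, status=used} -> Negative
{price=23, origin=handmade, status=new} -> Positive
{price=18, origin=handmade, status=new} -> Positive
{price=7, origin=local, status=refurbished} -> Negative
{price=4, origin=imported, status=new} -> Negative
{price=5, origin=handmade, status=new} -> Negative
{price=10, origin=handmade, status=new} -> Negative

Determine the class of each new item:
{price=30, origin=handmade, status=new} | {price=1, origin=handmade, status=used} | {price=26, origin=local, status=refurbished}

The pattern is that an item is 'Positive' exactly when: price ≥ 18.

Positive, Negative, Positive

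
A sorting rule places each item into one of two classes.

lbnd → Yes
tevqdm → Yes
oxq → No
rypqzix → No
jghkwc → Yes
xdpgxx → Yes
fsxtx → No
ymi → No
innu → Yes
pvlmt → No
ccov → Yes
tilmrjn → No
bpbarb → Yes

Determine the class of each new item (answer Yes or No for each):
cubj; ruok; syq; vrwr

Looking at the examples, the only property every 'Yes' case has and every 'No' case lacks is: even length.
cubj → length 4 → Yes.
ruok → length 4 → Yes.
syq → length 3 → No.
vrwr → length 4 → Yes.

Yes, Yes, No, Yes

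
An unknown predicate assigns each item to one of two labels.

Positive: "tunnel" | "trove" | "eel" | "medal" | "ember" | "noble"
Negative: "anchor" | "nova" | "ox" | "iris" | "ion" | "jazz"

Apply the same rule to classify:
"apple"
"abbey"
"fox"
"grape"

Positive, Positive, Negative, Positive

Checking candidate rules against both groups, what survives is: contains 'e'.
Positive: "apple", since has 'e'.
Positive: "abbey", since has 'e'.
Negative: "fox", since no 'e'.
Positive: "grape", since has 'e'.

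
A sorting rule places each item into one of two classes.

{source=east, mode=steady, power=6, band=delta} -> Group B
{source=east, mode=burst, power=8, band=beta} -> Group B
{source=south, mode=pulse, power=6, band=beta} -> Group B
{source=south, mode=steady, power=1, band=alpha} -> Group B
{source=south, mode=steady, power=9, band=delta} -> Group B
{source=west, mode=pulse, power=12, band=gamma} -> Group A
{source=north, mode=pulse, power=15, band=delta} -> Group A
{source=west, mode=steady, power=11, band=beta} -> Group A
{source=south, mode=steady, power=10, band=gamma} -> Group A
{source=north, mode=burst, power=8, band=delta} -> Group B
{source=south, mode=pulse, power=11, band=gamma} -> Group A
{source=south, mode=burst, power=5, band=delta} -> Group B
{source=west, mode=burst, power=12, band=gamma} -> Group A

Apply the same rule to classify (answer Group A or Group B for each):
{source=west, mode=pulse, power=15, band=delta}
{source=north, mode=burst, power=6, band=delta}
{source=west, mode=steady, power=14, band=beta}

Group A, Group B, Group A

'Group A' ⟺ power ≥ 10.
{source=west, mode=pulse, power=15, band=delta} — power = 15, hence Group A. {source=north, mode=burst, power=6, band=delta} — power = 6, hence Group B. {source=west, mode=steady, power=14, band=beta} — power = 14, hence Group A.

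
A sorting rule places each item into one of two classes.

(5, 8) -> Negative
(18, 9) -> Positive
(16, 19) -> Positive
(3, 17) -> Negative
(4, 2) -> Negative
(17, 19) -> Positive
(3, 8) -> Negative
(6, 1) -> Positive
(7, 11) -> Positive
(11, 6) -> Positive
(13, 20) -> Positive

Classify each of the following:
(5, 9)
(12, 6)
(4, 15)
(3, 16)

'Positive' ⟺ first ≥ 6.

Negative, Positive, Negative, Negative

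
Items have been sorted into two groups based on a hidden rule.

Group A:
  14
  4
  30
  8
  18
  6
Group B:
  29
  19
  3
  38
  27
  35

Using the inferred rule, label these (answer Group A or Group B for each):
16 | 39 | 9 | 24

The distinguishing property — even AND at most 30 — holds for all the 'Group A' cases and none of the 'Group B' cases.
Group A: 16, since 16 is even, 16 ≤ 30.
Group B: 39, since 39 is odd, 39 > 30.
Group B: 9, since 9 is odd, 9 ≤ 30.
Group A: 24, since 24 is even, 24 ≤ 30.

Group A, Group B, Group B, Group A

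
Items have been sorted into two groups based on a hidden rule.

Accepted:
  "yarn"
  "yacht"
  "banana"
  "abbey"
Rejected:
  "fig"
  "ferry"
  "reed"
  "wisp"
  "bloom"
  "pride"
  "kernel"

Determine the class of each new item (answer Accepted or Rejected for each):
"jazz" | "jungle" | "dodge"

A rule that fits every label: contains 'a' — true of each 'Accepted' example, false of each 'Rejected' one.
"jazz" → has 'a' → Accepted.
"jungle" → no 'a' → Rejected.
"dodge" → no 'a' → Rejected.

Accepted, Rejected, Rejected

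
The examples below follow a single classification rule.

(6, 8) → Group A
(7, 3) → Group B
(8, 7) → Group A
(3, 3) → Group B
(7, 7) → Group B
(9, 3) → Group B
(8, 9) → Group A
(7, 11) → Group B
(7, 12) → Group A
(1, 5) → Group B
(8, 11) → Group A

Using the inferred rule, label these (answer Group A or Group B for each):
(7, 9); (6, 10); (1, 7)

Group B, Group A, Group B

The common property of the 'Group A' items is: product is even. No 'Group B' item has it.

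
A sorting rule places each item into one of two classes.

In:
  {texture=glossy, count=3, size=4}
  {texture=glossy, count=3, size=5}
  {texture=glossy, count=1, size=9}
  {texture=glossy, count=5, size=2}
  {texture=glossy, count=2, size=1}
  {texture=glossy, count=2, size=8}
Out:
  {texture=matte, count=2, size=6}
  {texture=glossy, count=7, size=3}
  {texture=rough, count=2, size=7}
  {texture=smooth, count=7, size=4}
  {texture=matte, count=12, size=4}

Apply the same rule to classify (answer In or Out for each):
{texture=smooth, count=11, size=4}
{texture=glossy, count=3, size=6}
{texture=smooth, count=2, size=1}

Out, In, Out

The rule appears to be: texture is glossy AND count ≤ 5.
{texture=smooth, count=11, size=4}: Out (texture is smooth, count = 11). {texture=glossy, count=3, size=6}: In (texture is glossy, count = 3). {texture=smooth, count=2, size=1}: Out (texture is smooth, count = 2).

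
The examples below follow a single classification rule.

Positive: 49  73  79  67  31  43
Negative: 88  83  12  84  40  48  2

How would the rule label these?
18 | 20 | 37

'Positive' ⟺ ≡ 1 (mod 6).

Negative, Negative, Positive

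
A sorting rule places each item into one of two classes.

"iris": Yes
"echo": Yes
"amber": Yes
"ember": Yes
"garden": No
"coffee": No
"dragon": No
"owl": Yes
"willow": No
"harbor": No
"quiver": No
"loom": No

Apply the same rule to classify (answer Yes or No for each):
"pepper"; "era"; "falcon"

No, Yes, No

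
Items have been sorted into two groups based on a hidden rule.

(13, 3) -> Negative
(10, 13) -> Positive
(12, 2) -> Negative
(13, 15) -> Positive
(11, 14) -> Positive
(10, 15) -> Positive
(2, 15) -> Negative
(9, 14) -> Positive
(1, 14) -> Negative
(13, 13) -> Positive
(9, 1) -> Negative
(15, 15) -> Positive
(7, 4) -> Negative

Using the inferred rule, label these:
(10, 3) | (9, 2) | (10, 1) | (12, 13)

Negative, Negative, Negative, Positive

A rule that fits every label: sum ≥ 23 — true of each 'Positive' example, false of each 'Negative' one.
Negative: (10, 3), since 10+3 = 13.
Negative: (9, 2), since 9+2 = 11.
Negative: (10, 1), since 10+1 = 11.
Positive: (12, 13), since 12+13 = 25.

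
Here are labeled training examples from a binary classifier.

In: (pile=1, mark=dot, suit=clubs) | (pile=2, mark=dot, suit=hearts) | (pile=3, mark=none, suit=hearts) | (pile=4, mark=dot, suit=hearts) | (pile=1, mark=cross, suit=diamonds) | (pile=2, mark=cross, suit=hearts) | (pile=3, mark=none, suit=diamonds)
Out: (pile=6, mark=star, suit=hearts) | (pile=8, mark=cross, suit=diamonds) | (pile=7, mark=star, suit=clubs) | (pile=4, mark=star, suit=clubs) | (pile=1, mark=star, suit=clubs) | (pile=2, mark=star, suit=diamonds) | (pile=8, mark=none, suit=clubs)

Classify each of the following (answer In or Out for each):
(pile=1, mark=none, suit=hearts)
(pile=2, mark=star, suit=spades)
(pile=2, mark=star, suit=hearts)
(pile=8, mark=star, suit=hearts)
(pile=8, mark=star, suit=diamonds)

In, Out, Out, Out, Out

The distinguishing property — mark is not star AND pile ≤ 4 — holds for all the 'In' cases and none of the 'Out' cases.
(pile=1, mark=none, suit=hearts): In (mark is none, pile = 1). (pile=2, mark=star, suit=spades): Out (mark is star, pile = 2). (pile=2, mark=star, suit=hearts): Out (mark is star, pile = 2). (pile=8, mark=star, suit=hearts): Out (mark is star, pile = 8). (pile=8, mark=star, suit=diamonds): Out (mark is star, pile = 8).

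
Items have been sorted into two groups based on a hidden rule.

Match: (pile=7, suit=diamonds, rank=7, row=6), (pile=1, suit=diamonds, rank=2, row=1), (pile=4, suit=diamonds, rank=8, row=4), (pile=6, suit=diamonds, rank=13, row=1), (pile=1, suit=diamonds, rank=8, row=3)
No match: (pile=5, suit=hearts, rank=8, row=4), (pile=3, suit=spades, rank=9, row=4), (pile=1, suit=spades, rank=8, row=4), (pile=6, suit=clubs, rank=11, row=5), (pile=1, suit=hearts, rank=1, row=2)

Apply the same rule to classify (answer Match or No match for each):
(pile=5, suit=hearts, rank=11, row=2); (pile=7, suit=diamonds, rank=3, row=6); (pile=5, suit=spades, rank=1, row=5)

A rule that fits every label: suit is diamonds — true of each 'Match' example, false of each 'No match' one.
No match: (pile=5, suit=hearts, rank=11, row=2), since suit is hearts.
Match: (pile=7, suit=diamonds, rank=3, row=6), since suit is diamonds.
No match: (pile=5, suit=spades, rank=1, row=5), since suit is spades.

No match, Match, No match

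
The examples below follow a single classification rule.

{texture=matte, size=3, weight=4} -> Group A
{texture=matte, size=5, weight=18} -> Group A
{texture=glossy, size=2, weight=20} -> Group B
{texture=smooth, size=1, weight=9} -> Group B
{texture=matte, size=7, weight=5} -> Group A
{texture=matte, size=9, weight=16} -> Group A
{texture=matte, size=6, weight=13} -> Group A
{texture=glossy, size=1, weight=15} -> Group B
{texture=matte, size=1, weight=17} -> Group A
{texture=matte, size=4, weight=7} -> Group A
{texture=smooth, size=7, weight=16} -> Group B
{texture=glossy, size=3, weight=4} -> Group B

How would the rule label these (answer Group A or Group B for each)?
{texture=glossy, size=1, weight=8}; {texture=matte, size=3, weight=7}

Group B, Group A

'Group A' ⟺ texture is matte.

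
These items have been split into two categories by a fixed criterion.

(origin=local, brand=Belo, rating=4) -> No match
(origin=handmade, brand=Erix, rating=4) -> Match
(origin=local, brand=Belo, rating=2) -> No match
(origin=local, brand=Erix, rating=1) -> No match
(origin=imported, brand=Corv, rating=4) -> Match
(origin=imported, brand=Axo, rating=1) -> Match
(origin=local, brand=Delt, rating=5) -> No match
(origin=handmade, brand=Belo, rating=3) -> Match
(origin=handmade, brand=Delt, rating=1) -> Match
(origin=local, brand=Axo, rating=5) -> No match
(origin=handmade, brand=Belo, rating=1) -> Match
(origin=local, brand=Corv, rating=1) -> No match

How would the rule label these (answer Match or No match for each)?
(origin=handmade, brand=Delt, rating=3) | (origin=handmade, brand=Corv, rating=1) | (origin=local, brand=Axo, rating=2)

The rule appears to be: origin is not local.
Match: (origin=handmade, brand=Delt, rating=3), since origin is handmade. Match: (origin=handmade, brand=Corv, rating=1), since origin is handmade. No match: (origin=local, brand=Axo, rating=2), since origin is local.

Match, Match, No match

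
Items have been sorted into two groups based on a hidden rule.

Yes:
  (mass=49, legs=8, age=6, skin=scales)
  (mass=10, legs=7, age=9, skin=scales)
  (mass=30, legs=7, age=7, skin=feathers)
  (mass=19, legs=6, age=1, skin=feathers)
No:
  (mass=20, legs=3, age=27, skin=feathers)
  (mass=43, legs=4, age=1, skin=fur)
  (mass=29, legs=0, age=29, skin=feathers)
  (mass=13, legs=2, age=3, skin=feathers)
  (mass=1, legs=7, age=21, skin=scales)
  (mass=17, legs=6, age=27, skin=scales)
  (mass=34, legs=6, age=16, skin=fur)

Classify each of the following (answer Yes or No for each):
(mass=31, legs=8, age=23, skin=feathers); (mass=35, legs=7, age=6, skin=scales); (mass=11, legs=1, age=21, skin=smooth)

The pattern is that an item is 'Yes' exactly when: legs ≥ 6 AND age ≤ 9.
No: (mass=31, legs=8, age=23, skin=feathers), since legs = 8, age = 23.
Yes: (mass=35, legs=7, age=6, skin=scales), since legs = 7, age = 6.
No: (mass=11, legs=1, age=21, skin=smooth), since legs = 1, age = 21.

No, Yes, No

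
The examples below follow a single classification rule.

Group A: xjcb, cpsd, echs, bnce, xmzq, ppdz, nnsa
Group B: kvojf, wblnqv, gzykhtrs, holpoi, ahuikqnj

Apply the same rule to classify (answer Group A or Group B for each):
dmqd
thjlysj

Group A, Group B

Rule: length 4. This holds for each 'Group A' example and fails for each 'Group B' one.
Group A: dmqd, since length 4. Group B: thjlysj, since length 7.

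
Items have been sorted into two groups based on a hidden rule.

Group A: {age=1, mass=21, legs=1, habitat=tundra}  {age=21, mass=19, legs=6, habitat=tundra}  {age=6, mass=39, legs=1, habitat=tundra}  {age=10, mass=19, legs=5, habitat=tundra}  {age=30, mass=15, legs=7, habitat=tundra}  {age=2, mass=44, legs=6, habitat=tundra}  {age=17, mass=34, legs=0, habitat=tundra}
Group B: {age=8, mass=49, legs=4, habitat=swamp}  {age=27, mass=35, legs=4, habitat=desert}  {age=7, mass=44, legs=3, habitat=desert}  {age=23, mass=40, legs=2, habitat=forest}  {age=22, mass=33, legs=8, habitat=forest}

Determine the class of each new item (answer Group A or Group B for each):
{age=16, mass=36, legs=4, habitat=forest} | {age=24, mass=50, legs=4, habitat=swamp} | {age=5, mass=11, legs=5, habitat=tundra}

The rule appears to be: habitat is tundra.
{age=16, mass=36, legs=4, habitat=forest}: Group B (habitat is forest). {age=24, mass=50, legs=4, habitat=swamp}: Group B (habitat is swamp). {age=5, mass=11, legs=5, habitat=tundra}: Group A (habitat is tundra).

Group B, Group B, Group A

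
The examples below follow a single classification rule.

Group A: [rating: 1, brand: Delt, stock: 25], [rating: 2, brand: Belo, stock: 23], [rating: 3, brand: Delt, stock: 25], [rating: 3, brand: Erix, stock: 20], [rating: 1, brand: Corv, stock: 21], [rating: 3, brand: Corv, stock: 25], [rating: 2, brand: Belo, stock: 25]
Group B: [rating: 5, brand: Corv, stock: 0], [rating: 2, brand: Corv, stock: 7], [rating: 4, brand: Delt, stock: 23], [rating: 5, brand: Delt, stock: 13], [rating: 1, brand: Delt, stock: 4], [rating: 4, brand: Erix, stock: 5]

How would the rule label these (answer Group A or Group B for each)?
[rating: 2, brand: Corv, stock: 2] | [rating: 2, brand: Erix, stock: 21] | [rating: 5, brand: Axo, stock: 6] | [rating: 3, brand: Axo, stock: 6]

Group B, Group A, Group B, Group B

One predicate separates the groups cleanly: rating ≤ 3 AND stock ≥ 13.
[rating: 2, brand: Corv, stock: 2]: Group B (rating = 2, stock = 2).
[rating: 2, brand: Erix, stock: 21]: Group A (rating = 2, stock = 21).
[rating: 5, brand: Axo, stock: 6]: Group B (rating = 5, stock = 6).
[rating: 3, brand: Axo, stock: 6]: Group B (rating = 3, stock = 6).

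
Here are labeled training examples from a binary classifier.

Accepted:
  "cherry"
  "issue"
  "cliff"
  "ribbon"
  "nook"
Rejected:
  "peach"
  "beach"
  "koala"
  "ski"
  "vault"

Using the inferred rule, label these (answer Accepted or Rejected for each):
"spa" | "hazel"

Rejected, Rejected

The classifier is using: has a double letter.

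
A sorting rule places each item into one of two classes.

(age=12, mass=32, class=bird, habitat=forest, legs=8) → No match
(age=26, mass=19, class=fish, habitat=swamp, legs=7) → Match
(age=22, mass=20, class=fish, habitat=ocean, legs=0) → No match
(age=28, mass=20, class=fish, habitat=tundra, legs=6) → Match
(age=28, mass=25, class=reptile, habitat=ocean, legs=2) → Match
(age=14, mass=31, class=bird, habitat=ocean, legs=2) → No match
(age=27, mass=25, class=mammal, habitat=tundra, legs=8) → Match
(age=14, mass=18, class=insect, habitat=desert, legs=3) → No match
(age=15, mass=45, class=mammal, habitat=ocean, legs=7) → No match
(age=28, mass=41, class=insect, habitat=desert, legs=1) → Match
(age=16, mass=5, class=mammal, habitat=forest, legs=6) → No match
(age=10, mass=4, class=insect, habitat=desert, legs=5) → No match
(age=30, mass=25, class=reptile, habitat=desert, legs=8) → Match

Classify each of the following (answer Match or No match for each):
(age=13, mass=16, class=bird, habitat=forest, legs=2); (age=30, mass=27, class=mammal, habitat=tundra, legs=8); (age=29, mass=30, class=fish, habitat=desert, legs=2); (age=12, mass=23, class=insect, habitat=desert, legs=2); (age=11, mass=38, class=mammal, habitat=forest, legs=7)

No match, Match, Match, No match, No match

The distinguishing property — age ≥ 26 — holds for all the 'Match' cases and none of the 'No match' cases.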